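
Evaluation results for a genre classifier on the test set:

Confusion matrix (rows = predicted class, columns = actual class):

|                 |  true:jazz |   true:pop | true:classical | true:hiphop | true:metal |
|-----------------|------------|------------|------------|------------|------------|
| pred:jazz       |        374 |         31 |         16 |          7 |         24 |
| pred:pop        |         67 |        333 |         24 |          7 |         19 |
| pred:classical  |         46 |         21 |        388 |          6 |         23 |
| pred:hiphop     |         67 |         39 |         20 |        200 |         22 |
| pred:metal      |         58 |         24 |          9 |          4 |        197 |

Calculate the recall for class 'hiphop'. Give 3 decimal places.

Treat 'hiphop' as positive and all other classes as negative.
recall = TP/(TP+FN).
hiphop: TP=200, FN=7+7+6+4=24 → 200/224 = 0.8929

0.893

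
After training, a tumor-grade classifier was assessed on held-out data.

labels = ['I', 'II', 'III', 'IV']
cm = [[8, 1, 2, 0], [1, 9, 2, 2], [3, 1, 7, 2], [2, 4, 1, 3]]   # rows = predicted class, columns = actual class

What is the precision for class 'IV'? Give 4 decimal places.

0.3000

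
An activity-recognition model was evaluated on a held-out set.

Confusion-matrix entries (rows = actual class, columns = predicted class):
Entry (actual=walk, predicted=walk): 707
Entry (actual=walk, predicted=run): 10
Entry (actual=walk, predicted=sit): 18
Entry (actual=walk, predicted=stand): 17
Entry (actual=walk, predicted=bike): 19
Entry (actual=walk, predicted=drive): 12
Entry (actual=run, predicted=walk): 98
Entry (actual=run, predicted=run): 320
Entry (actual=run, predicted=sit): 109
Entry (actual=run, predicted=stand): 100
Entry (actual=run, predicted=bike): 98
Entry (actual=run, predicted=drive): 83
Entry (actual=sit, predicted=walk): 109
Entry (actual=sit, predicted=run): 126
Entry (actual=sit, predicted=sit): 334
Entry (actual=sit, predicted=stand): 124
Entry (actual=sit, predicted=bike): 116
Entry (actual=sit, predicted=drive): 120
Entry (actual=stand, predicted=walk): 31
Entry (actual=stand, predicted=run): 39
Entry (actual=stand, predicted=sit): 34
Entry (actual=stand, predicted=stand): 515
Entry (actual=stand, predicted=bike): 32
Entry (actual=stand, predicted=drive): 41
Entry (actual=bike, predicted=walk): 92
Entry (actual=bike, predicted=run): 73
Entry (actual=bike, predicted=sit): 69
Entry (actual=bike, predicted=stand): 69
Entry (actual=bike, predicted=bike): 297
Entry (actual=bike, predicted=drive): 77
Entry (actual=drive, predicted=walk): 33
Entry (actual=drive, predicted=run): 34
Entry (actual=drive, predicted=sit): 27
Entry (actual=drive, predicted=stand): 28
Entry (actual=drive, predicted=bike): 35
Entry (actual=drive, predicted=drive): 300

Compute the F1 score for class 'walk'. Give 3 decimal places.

Treat 'walk' as positive and all other classes as negative.
F1 score = 2·TP/(2·TP+FP+FN).
walk: TP=707, FP=98+109+31+92+33=363, FN=10+18+17+19+12=76 → 1414/1853 = 0.7631

0.763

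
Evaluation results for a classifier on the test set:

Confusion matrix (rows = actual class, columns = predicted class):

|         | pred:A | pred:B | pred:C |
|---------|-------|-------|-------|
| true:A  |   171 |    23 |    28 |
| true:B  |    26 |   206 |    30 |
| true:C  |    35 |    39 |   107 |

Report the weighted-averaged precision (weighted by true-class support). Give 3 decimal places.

0.725

Per-class precision (TP/(TP+FP)):
  A: TP=171, FP=26+35=61 → 171/232 = 0.7371
  B: TP=206, FP=23+39=62 → 206/268 = 0.7687
  C: TP=107, FP=28+30=58 → 107/165 = 0.6485
Weighted-precision = Σ (supportᵢ/N)·precisionᵢ with N=665: (222/665)·0.7371 + (262/665)·0.7687 + (181/665)·0.6485 = 0.725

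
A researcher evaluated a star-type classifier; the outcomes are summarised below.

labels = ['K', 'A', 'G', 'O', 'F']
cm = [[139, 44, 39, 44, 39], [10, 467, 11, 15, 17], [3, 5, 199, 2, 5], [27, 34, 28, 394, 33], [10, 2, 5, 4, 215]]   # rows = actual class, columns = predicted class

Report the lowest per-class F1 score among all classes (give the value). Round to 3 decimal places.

0.563

Per-class F1 score (2·TP/(2·TP+FP+FN)):
  K: TP=139, FP=10+3+27+10=50, FN=44+39+44+39=166 → 278/494 = 0.5628
  A: TP=467, FP=44+5+34+2=85, FN=10+11+15+17=53 → 934/1072 = 0.8713
  G: TP=199, FP=39+11+28+5=83, FN=3+5+2+5=15 → 398/496 = 0.8024
  O: TP=394, FP=44+15+2+4=65, FN=27+34+28+33=122 → 788/975 = 0.8082
  F: TP=215, FP=39+17+5+33=94, FN=10+2+5+4=21 → 430/545 = 0.7890
Lowest is class 'K' with F1 score = 0.563.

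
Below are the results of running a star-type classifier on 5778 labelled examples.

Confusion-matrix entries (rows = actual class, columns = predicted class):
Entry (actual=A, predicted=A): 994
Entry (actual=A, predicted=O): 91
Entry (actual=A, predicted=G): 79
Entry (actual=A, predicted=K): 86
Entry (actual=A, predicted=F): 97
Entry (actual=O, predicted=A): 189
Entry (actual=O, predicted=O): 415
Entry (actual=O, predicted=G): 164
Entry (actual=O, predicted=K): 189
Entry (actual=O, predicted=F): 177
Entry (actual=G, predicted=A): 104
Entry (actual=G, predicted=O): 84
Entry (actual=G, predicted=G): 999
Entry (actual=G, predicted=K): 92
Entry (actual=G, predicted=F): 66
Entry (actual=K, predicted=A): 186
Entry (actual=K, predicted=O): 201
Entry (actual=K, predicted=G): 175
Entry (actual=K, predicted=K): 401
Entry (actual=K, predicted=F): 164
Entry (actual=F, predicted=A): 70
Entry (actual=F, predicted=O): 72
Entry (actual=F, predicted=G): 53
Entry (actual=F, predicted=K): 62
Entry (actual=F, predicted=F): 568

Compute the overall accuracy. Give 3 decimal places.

0.584

Accuracy = trace / total = (994+415+999+401+568=3377) / 5778 = 3377/5778 = 0.584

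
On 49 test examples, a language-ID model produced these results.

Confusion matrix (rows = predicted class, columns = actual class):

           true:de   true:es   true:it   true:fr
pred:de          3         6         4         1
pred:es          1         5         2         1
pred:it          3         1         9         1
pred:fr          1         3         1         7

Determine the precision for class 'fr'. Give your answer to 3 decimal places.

0.583

Take TP from the diagonal, FP from the rest of the 'fr' prediction marginal, FN from the rest of the 'fr' actual marginal.
precision = TP/(TP+FP).
fr: TP=7, FP=1+3+1=5 → 7/12 = 0.5833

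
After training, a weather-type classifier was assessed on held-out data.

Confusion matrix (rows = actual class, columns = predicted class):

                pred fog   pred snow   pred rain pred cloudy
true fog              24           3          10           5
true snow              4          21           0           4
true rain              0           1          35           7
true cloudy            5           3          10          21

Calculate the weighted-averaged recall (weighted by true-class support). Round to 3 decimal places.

Per-class recall (TP/(TP+FN)):
  fog: TP=24, FN=3+10+5=18 → 24/42 = 0.5714
  snow: TP=21, FN=4+0+4=8 → 21/29 = 0.7241
  rain: TP=35, FN=0+1+7=8 → 35/43 = 0.8140
  cloudy: TP=21, FN=5+3+10=18 → 21/39 = 0.5385
Weighted-recall = Σ (supportᵢ/N)·recallᵢ with N=153: (42/153)·0.5714 + (29/153)·0.7241 + (43/153)·0.8140 + (39/153)·0.5385 = 0.660

0.660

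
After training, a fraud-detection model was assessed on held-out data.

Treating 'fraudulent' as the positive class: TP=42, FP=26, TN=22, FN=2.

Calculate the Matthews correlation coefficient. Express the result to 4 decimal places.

MCC = (TP·TN − FP·FN) / √((TP+FP)(TP+FN)(TN+FP)(TN+FN))
Numerator = 42·22 − 26·2 = 872
Denominator = √(68·44·48·24) = √3446784 = 1856.5516
MCC = 872 / 1856.5516 = 0.4697

0.4697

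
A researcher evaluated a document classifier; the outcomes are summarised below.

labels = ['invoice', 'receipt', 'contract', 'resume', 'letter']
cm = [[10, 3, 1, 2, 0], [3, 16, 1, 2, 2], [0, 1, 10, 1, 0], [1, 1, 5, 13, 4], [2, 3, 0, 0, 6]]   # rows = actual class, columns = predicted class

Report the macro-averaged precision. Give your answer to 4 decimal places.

Per-class precision (TP/(TP+FP)):
  invoice: TP=10, FP=3+0+1+2=6 → 10/16 = 0.62500
  receipt: TP=16, FP=3+1+1+3=8 → 16/24 = 0.66667
  contract: TP=10, FP=1+1+5+0=7 → 10/17 = 0.58824
  resume: TP=13, FP=2+2+1+0=5 → 13/18 = 0.72222
  letter: TP=6, FP=0+2+0+4=6 → 6/12 = 0.50000
Macro-precision = mean = (0.62500 + 0.66667 + 0.58824 + 0.72222 + 0.50000) / 5 = 0.6204

0.6204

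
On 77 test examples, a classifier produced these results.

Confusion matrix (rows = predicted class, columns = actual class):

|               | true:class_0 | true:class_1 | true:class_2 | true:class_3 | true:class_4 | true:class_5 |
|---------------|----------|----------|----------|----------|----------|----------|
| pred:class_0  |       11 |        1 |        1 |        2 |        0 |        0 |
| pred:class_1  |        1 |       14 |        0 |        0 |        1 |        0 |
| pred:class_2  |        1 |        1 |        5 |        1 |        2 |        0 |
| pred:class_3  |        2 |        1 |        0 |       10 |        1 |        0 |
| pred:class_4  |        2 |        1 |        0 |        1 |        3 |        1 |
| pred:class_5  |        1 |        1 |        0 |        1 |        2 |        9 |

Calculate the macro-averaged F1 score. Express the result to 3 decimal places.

0.647

Per-class F1 score (2·TP/(2·TP+FP+FN)):
  class_0: TP=11, FP=1+1+2+0+0=4, FN=1+1+2+2+1=7 → 22/33 = 0.6667
  class_1: TP=14, FP=1+0+0+1+0=2, FN=1+1+1+1+1=5 → 28/35 = 0.8000
  class_2: TP=5, FP=1+1+1+2+0=5, FN=1+0+0+0+0=1 → 10/16 = 0.6250
  class_3: TP=10, FP=2+1+0+1+0=4, FN=2+0+1+1+1=5 → 20/29 = 0.6897
  class_4: TP=3, FP=2+1+0+1+1=5, FN=0+1+2+1+2=6 → 6/17 = 0.3529
  class_5: TP=9, FP=1+1+0+1+2=5, FN=0+0+0+0+1=1 → 18/24 = 0.7500
Macro-F1 score = mean = (0.6667 + 0.8000 + 0.6250 + 0.6897 + 0.3529 + 0.7500) / 6 = 0.647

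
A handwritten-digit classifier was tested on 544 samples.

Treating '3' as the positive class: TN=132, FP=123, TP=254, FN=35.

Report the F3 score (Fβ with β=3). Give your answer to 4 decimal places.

0.8529

Fβ = (1+β²)·TP / ((1+β²)·TP + β²·FN + FP), with β²=9
= 10·254 / (10·254 + 9·35 + 123) = 0.8529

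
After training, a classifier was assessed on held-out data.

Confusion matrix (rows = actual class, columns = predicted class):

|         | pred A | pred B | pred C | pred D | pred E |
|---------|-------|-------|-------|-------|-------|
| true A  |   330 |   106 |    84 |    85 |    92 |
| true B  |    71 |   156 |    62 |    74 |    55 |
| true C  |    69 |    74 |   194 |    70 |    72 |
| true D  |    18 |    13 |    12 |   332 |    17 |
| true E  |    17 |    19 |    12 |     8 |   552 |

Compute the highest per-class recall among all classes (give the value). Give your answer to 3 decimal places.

0.908

Per-class recall (TP/(TP+FN)):
  A: TP=330, FN=106+84+85+92=367 → 330/697 = 0.4735
  B: TP=156, FN=71+62+74+55=262 → 156/418 = 0.3732
  C: TP=194, FN=69+74+70+72=285 → 194/479 = 0.4050
  D: TP=332, FN=18+13+12+17=60 → 332/392 = 0.8469
  E: TP=552, FN=17+19+12+8=56 → 552/608 = 0.9079
Highest is class 'E' with recall = 0.908.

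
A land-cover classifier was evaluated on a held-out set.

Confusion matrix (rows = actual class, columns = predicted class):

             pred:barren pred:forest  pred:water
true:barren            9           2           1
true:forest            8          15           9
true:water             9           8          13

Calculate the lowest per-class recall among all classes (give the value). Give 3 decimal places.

Per-class recall (TP/(TP+FN)):
  barren: TP=9, FN=2+1=3 → 9/12 = 0.7500
  forest: TP=15, FN=8+9=17 → 15/32 = 0.4688
  water: TP=13, FN=9+8=17 → 13/30 = 0.4333
Lowest is class 'water' with recall = 0.433.

0.433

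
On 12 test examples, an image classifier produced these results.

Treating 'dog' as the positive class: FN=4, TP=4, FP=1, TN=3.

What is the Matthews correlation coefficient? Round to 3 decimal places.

0.239

MCC = (TP·TN − FP·FN) / √((TP+FP)(TP+FN)(TN+FP)(TN+FN))
Numerator = 4·3 − 1·4 = 8
Denominator = √(5·8·4·7) = √1120 = 33.4664
MCC = 8 / 33.4664 = 0.239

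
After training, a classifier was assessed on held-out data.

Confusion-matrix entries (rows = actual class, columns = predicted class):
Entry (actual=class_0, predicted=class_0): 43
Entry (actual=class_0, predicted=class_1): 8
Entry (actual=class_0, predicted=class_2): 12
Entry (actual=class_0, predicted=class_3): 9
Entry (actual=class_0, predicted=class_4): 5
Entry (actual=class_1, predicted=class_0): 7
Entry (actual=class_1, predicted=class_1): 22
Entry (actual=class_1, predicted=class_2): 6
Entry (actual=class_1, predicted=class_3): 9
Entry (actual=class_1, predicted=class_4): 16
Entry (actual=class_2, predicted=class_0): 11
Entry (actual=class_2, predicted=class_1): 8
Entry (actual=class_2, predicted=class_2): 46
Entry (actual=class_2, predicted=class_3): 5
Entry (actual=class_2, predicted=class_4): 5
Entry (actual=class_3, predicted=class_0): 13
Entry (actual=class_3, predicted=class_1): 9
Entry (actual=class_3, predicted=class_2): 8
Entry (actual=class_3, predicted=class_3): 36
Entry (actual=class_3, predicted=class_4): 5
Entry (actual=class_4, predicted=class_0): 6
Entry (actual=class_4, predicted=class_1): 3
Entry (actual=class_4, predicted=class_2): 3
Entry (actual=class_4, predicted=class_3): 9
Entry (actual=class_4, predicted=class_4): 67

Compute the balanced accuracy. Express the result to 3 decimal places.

0.561

Balanced accuracy = mean of per-class recall.
  class_0: recall = 43/77 = 0.5584
  class_1: recall = 22/60 = 0.3667
  class_2: recall = 46/75 = 0.6133
  class_3: recall = 36/71 = 0.5070
  class_4: recall = 67/88 = 0.7614
Mean = (0.5584 + 0.3667 + 0.6133 + 0.5070 + 0.7614) / 5 = 0.561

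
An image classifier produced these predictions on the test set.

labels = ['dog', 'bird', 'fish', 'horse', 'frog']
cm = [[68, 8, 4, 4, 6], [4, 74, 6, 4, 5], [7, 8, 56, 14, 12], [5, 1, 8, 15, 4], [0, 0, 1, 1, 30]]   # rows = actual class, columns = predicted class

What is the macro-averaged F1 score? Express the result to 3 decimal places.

Per-class F1 score (2·TP/(2·TP+FP+FN)):
  dog: TP=68, FP=4+7+5+0=16, FN=8+4+4+6=22 → 136/174 = 0.7816
  bird: TP=74, FP=8+8+1+0=17, FN=4+6+4+5=19 → 148/184 = 0.8043
  fish: TP=56, FP=4+6+8+1=19, FN=7+8+14+12=41 → 112/172 = 0.6512
  horse: TP=15, FP=4+4+14+1=23, FN=5+1+8+4=18 → 30/71 = 0.4225
  frog: TP=30, FP=6+5+12+4=27, FN=0+0+1+1=2 → 60/89 = 0.6742
Macro-F1 score = mean = (0.7816 + 0.8043 + 0.6512 + 0.4225 + 0.6742) / 5 = 0.667

0.667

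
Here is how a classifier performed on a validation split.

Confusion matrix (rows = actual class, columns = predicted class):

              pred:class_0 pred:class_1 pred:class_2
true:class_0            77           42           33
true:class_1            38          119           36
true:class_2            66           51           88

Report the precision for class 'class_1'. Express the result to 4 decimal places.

0.5613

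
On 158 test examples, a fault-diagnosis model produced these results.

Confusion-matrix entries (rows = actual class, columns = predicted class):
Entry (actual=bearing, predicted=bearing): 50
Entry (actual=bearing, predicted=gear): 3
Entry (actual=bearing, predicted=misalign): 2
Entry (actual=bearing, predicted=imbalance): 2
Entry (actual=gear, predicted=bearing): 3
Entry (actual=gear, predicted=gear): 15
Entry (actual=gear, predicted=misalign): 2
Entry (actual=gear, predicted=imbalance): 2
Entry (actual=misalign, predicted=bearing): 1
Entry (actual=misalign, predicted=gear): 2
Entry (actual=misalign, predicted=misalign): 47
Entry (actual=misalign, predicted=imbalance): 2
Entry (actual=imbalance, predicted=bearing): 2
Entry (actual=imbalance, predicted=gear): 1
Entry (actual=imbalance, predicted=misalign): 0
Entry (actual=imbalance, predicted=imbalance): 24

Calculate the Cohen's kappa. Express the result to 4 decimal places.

Observed agreement pₒ = trace/N = 136/158 = 0.86076
Expected agreement pₑ = Σ (rowᵢ·colᵢ)/N² = (57·56 + 22·21 + 52·51 + 27·30)/158² = 0.28505
κ = (pₒ − pₑ)/(1 − pₑ) = (0.86076 − 0.28505)/(1 − 0.28505) = 0.8052

0.8052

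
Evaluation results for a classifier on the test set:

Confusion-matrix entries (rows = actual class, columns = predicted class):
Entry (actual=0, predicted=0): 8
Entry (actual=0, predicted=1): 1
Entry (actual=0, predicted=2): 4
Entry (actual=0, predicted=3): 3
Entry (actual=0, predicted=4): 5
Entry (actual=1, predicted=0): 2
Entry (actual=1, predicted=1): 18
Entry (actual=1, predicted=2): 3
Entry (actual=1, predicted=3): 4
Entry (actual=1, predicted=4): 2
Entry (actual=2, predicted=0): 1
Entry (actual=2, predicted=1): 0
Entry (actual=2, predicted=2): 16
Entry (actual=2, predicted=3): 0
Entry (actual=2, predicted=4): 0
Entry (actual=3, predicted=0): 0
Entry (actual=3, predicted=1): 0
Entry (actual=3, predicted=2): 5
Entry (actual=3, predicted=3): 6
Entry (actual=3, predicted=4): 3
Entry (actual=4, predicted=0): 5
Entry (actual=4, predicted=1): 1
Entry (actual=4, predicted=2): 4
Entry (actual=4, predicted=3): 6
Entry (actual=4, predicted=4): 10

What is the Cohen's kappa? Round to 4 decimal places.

Observed agreement pₒ = trace/N = 58/107 = 0.54206
Expected agreement pₑ = Σ (rowᵢ·colᵢ)/N² = (21·16 + 29·20 + 17·32 + 14·19 + 26·20)/107² = 0.19617
κ = (pₒ − pₑ)/(1 − pₑ) = (0.54206 − 0.19617)/(1 − 0.19617) = 0.4303

0.4303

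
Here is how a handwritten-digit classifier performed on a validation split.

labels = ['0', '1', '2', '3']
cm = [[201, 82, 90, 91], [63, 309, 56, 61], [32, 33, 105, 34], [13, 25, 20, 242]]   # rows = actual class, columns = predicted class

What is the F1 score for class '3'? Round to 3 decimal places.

F1 score = 2·TP/(2·TP+FP+FN).
3: TP=242, FP=91+61+34=186, FN=13+25+20=58 → 484/728 = 0.6648

0.665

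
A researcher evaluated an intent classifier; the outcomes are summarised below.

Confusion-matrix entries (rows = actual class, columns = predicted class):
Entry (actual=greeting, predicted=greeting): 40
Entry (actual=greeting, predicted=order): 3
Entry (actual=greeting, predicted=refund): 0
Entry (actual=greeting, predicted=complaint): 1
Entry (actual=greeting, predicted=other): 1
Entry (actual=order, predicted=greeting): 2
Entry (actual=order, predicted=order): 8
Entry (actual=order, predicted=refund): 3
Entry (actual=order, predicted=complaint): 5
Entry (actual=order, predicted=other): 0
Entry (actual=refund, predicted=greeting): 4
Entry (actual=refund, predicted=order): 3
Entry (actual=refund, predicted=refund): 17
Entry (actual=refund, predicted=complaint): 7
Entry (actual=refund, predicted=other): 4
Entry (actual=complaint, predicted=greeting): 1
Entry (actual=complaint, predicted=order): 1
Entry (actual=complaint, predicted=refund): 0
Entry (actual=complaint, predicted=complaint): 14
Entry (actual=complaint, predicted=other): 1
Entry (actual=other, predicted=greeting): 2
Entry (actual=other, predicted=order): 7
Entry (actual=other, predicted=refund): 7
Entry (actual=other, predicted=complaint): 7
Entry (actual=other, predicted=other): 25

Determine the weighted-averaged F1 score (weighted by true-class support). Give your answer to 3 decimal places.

0.641

Per-class F1 score (2·TP/(2·TP+FP+FN)):
  greeting: TP=40, FP=2+4+1+2=9, FN=3+0+1+1=5 → 80/94 = 0.8511
  order: TP=8, FP=3+3+1+7=14, FN=2+3+5+0=10 → 16/40 = 0.4000
  refund: TP=17, FP=0+3+0+7=10, FN=4+3+7+4=18 → 34/62 = 0.5484
  complaint: TP=14, FP=1+5+7+7=20, FN=1+1+0+1=3 → 28/51 = 0.5490
  other: TP=25, FP=1+0+4+1=6, FN=2+7+7+7=23 → 50/79 = 0.6329
Weighted-F1 score = Σ (supportᵢ/N)·F1 scoreᵢ with N=163: (45/163)·0.8511 + (18/163)·0.4000 + (35/163)·0.5484 + (17/163)·0.5490 + (48/163)·0.6329 = 0.641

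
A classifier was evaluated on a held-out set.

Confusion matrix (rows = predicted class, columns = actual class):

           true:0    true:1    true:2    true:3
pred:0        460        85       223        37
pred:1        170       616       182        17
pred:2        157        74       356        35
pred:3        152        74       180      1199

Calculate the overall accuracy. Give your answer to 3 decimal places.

0.655

Accuracy = trace / total = (460+616+356+1199=2631) / 4017 = 2631/4017 = 0.655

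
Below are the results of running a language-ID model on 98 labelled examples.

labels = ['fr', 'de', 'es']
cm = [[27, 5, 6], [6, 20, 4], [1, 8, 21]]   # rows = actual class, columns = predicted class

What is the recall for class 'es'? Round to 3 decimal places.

0.700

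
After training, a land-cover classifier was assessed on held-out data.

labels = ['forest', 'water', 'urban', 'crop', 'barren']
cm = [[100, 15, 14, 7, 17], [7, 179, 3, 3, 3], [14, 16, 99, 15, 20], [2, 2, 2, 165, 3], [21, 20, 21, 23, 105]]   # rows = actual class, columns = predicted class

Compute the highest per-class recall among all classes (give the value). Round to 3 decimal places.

0.948

Per-class recall (TP/(TP+FN)):
  forest: TP=100, FN=15+14+7+17=53 → 100/153 = 0.6536
  water: TP=179, FN=7+3+3+3=16 → 179/195 = 0.9179
  urban: TP=99, FN=14+16+15+20=65 → 99/164 = 0.6037
  crop: TP=165, FN=2+2+2+3=9 → 165/174 = 0.9483
  barren: TP=105, FN=21+20+21+23=85 → 105/190 = 0.5526
Highest is class 'crop' with recall = 0.948.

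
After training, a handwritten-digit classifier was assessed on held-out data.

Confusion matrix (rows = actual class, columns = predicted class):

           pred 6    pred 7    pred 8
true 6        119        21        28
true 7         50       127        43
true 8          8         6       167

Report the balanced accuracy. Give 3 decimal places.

Balanced accuracy = mean of per-class recall.
  6: recall = 119/168 = 0.7083
  7: recall = 127/220 = 0.5773
  8: recall = 167/181 = 0.9227
Mean = (0.7083 + 0.5773 + 0.9227) / 3 = 0.736

0.736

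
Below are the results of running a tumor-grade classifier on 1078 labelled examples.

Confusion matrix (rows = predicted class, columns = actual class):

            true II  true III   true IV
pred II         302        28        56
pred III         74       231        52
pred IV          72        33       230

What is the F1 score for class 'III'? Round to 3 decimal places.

One-vs-rest for 'III': TP = diagonal; FP = other classes predicted 'III'; FN = 'III' predicted as other.
F1 score = 2·TP/(2·TP+FP+FN).
III: TP=231, FP=74+52=126, FN=28+33=61 → 462/649 = 0.7119

0.712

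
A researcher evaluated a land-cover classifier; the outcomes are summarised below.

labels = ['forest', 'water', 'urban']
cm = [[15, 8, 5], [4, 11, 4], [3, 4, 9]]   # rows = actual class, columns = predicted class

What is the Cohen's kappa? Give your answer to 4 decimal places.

0.3288

Observed agreement pₒ = trace/N = 35/63 = 0.55556
Expected agreement pₑ = Σ (rowᵢ·colᵢ)/N² = (28·22 + 19·23 + 16·18)/63² = 0.33787
κ = (pₒ − pₑ)/(1 − pₑ) = (0.55556 − 0.33787)/(1 − 0.33787) = 0.3288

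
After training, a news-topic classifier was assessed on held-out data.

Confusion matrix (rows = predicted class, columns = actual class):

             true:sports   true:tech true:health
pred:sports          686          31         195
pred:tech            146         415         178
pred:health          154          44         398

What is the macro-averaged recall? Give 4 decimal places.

Per-class recall (TP/(TP+FN)):
  sports: TP=686, FN=146+154=300 → 686/986 = 0.69574
  tech: TP=415, FN=31+44=75 → 415/490 = 0.84694
  health: TP=398, FN=195+178=373 → 398/771 = 0.51621
Macro-recall = mean = (0.69574 + 0.84694 + 0.51621) / 3 = 0.6863

0.6863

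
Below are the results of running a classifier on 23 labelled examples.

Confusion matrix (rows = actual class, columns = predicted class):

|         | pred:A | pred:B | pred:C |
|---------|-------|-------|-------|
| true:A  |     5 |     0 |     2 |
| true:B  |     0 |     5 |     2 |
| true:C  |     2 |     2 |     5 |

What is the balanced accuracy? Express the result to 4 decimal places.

0.6614

Balanced accuracy = mean of per-class recall.
  A: recall = 5/7 = 0.71429
  B: recall = 5/7 = 0.71429
  C: recall = 5/9 = 0.55556
Mean = (0.71429 + 0.71429 + 0.55556) / 3 = 0.6614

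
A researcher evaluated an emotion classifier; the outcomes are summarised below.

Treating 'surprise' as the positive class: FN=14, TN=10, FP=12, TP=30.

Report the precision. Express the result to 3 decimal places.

Precision = TP/(TP+FP) = 30/(30+12) = 30/42 = 0.714

0.714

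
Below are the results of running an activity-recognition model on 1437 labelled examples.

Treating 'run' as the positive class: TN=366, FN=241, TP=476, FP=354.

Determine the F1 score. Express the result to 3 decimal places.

Precision = TP/(TP+FP) = 476/830 = 0.5735
Recall = TP/(TP+FN) = 476/717 = 0.6639
F1 = 2·TP/(2·TP+FP+FN) = 952/1547 = 0.615

0.615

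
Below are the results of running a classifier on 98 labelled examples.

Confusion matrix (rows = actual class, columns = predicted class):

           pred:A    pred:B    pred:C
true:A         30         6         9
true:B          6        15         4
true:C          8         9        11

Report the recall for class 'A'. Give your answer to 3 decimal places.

recall = TP/(TP+FN).
A: TP=30, FN=6+9=15 → 30/45 = 0.6667

0.667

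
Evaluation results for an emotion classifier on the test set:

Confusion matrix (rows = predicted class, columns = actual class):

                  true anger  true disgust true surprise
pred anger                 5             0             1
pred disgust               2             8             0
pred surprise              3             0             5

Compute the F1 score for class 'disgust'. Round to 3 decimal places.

Treat 'disgust' as positive and all other classes as negative.
F1 score = 2·TP/(2·TP+FP+FN).
disgust: TP=8, FP=2+0=2, FN=0+0=0 → 16/18 = 0.8889

0.889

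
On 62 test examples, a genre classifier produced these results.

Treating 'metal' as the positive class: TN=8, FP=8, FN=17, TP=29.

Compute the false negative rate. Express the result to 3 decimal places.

0.370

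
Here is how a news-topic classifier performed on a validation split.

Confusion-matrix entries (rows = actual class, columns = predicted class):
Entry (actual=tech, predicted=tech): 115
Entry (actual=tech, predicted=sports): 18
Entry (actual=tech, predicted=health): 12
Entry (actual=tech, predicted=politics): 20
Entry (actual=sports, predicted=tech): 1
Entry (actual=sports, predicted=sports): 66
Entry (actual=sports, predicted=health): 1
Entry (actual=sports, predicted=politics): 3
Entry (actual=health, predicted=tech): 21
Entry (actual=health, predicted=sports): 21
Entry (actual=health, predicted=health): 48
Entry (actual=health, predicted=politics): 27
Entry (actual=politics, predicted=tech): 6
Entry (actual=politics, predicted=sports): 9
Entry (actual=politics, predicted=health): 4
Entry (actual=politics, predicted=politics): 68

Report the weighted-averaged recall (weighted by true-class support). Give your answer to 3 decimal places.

0.675

Per-class recall (TP/(TP+FN)):
  tech: TP=115, FN=18+12+20=50 → 115/165 = 0.6970
  sports: TP=66, FN=1+1+3=5 → 66/71 = 0.9296
  health: TP=48, FN=21+21+27=69 → 48/117 = 0.4103
  politics: TP=68, FN=6+9+4=19 → 68/87 = 0.7816
Weighted-recall = Σ (supportᵢ/N)·recallᵢ with N=440: (165/440)·0.6970 + (71/440)·0.9296 + (117/440)·0.4103 + (87/440)·0.7816 = 0.675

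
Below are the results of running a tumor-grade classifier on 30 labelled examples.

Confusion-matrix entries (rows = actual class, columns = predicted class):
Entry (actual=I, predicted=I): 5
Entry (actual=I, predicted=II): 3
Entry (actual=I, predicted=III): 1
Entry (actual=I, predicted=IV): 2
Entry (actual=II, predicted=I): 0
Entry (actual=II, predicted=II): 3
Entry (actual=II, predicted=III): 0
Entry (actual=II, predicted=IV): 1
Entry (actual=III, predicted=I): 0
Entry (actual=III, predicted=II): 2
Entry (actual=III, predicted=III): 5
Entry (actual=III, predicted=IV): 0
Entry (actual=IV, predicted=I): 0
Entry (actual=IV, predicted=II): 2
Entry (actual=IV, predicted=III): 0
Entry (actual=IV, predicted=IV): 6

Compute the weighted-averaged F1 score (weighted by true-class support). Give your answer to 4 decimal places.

Per-class F1 score (2·TP/(2·TP+FP+FN)):
  I: TP=5, FP=0+0+0=0, FN=3+1+2=6 → 10/16 = 0.62500
  II: TP=3, FP=3+2+2=7, FN=0+0+1=1 → 6/14 = 0.42857
  III: TP=5, FP=1+0+0=1, FN=0+2+0=2 → 10/13 = 0.76923
  IV: TP=6, FP=2+1+0=3, FN=0+2+0=2 → 12/17 = 0.70588
Weighted-F1 score = Σ (supportᵢ/N)·F1 scoreᵢ with N=30: (11/30)·0.62500 + (4/30)·0.42857 + (7/30)·0.76923 + (8/30)·0.70588 = 0.6540

0.6540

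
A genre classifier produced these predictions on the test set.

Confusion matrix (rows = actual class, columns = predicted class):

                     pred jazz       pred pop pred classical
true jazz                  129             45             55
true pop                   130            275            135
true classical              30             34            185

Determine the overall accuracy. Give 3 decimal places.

Accuracy = trace / total = (129+275+185=589) / 1018 = 589/1018 = 0.579

0.579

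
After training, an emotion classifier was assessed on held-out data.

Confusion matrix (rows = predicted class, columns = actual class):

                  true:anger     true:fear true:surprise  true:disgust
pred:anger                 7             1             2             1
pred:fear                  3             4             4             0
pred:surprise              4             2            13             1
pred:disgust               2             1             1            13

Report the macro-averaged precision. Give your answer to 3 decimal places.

0.604

Per-class precision (TP/(TP+FP)):
  anger: TP=7, FP=1+2+1=4 → 7/11 = 0.6364
  fear: TP=4, FP=3+4+0=7 → 4/11 = 0.3636
  surprise: TP=13, FP=4+2+1=7 → 13/20 = 0.6500
  disgust: TP=13, FP=2+1+1=4 → 13/17 = 0.7647
Macro-precision = mean = (0.6364 + 0.3636 + 0.6500 + 0.7647) / 4 = 0.604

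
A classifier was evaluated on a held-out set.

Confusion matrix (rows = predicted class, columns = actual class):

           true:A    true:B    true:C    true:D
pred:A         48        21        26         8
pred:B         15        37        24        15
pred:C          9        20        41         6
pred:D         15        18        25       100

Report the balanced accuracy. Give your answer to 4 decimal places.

0.5164

Balanced accuracy = mean of per-class recall.
  A: recall = 48/87 = 0.55172
  B: recall = 37/96 = 0.38542
  C: recall = 41/116 = 0.35345
  D: recall = 100/129 = 0.77519
Mean = (0.55172 + 0.38542 + 0.35345 + 0.77519) / 4 = 0.5164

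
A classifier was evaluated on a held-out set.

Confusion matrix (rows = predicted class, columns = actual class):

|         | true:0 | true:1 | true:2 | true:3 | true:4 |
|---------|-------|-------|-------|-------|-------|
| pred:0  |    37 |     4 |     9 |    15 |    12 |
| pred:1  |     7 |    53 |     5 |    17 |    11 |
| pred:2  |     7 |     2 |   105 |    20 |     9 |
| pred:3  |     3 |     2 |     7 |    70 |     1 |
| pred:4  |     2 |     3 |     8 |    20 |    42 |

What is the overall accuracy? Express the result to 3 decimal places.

0.652

Accuracy = trace / total = (37+53+105+70+42=307) / 471 = 307/471 = 0.652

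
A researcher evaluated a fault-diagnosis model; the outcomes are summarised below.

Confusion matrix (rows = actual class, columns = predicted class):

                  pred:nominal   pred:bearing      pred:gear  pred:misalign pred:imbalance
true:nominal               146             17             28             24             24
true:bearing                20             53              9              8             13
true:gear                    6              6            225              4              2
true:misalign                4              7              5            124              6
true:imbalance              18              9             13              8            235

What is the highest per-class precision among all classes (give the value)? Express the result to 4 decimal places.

Per-class precision (TP/(TP+FP)):
  nominal: TP=146, FP=20+6+4+18=48 → 146/194 = 0.75258
  bearing: TP=53, FP=17+6+7+9=39 → 53/92 = 0.57609
  gear: TP=225, FP=28+9+5+13=55 → 225/280 = 0.80357
  misalign: TP=124, FP=24+8+4+8=44 → 124/168 = 0.73810
  imbalance: TP=235, FP=24+13+2+6=45 → 235/280 = 0.83929
Highest is class 'imbalance' with precision = 0.8393.

0.8393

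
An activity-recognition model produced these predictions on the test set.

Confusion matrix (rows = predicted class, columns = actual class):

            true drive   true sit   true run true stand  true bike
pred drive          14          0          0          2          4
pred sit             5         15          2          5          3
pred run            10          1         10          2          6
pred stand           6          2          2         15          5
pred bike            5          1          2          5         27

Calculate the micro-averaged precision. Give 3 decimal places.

Micro-averaging pools counts across classes: ΣTP=81, ΣFP=68, ΣFN=68.
Micro-precision = TP/(TP+FP) on pooled counts = 0.544 (equals overall accuracy in single-label multiclass).

0.544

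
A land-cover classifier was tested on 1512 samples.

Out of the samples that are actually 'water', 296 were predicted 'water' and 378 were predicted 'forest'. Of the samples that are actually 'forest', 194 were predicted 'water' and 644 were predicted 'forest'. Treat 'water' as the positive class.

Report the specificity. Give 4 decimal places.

0.7685

Specificity = TN/(TN+FP) = 644/(644+194) = 0.7685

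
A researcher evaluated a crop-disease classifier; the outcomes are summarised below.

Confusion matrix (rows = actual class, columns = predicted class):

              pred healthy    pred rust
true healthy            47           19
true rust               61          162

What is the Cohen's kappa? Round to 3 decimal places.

Observed agreement pₒ = trace/N = 209/289 = 0.7232
Expected agreement pₑ = Σ (rowᵢ·colᵢ)/N² = (66·108 + 223·181)/289² = 0.5686
κ = (pₒ − pₑ)/(1 − pₑ) = (0.7232 − 0.5686)/(1 − 0.5686) = 0.358

0.358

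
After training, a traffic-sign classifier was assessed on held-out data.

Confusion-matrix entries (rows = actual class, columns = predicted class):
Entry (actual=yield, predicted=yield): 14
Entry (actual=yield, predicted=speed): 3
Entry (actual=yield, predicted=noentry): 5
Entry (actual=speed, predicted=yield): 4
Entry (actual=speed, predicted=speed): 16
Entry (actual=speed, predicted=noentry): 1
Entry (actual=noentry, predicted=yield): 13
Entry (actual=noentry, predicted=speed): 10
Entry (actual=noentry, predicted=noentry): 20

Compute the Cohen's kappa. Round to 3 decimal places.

0.379

Observed agreement pₒ = trace/N = 50/86 = 0.5814
Expected agreement pₑ = Σ (rowᵢ·colᵢ)/N² = (22·31 + 21·29 + 43·26)/86² = 0.3257
κ = (pₒ − pₑ)/(1 − pₑ) = (0.5814 − 0.3257)/(1 − 0.3257) = 0.379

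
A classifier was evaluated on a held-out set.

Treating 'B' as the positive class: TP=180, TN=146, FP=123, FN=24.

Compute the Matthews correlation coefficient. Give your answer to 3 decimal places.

MCC = (TP·TN − FP·FN) / √((TP+FP)(TP+FN)(TN+FP)(TN+FN))
Numerator = 180·146 − 123·24 = 23328
Denominator = √(303·204·269·170) = √2826662760 = 53166.3687
MCC = 23328 / 53166.3687 = 0.439

0.439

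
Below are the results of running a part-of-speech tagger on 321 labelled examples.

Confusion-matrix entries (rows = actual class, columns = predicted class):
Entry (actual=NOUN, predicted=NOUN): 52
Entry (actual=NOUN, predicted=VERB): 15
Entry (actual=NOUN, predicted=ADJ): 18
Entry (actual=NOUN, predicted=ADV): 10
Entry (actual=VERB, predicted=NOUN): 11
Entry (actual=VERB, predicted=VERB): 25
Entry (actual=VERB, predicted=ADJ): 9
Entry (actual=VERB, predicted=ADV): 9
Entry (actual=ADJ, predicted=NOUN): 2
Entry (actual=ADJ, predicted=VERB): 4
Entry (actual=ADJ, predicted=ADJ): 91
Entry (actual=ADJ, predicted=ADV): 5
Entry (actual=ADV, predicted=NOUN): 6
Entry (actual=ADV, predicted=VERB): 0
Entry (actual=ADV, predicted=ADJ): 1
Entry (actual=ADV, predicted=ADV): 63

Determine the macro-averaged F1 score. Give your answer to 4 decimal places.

Per-class F1 score (2·TP/(2·TP+FP+FN)):
  NOUN: TP=52, FP=11+2+6=19, FN=15+18+10=43 → 104/166 = 0.62651
  VERB: TP=25, FP=15+4+0=19, FN=11+9+9=29 → 50/98 = 0.51020
  ADJ: TP=91, FP=18+9+1=28, FN=2+4+5=11 → 182/221 = 0.82353
  ADV: TP=63, FP=10+9+5=24, FN=6+0+1=7 → 126/157 = 0.80255
Macro-F1 score = mean = (0.62651 + 0.51020 + 0.82353 + 0.80255) / 4 = 0.6907

0.6907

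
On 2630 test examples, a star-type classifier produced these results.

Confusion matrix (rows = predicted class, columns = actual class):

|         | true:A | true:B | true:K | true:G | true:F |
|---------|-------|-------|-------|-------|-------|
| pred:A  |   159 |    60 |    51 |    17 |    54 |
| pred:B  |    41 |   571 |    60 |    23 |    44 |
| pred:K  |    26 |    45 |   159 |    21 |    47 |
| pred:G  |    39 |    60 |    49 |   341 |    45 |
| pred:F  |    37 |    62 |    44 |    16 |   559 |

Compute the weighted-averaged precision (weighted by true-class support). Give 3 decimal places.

Per-class precision (TP/(TP+FP)):
  A: TP=159, FP=60+51+17+54=182 → 159/341 = 0.4663
  B: TP=571, FP=41+60+23+44=168 → 571/739 = 0.7727
  K: TP=159, FP=26+45+21+47=139 → 159/298 = 0.5336
  G: TP=341, FP=39+60+49+45=193 → 341/534 = 0.6386
  F: TP=559, FP=37+62+44+16=159 → 559/718 = 0.7786
Weighted-precision = Σ (supportᵢ/N)·precisionᵢ with N=2630: (302/2630)·0.4663 + (798/2630)·0.7727 + (363/2630)·0.5336 + (418/2630)·0.6386 + (749/2630)·0.7786 = 0.685

0.685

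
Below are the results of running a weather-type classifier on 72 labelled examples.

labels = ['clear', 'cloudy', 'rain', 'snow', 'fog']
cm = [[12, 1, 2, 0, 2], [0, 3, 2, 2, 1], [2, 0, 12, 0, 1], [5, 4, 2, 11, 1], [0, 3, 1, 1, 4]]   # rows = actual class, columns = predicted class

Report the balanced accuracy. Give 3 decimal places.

0.561

Balanced accuracy = mean of per-class recall.
  clear: recall = 12/17 = 0.7059
  cloudy: recall = 3/8 = 0.3750
  rain: recall = 12/15 = 0.8000
  snow: recall = 11/23 = 0.4783
  fog: recall = 4/9 = 0.4444
Mean = (0.7059 + 0.3750 + 0.8000 + 0.4783 + 0.4444) / 5 = 0.561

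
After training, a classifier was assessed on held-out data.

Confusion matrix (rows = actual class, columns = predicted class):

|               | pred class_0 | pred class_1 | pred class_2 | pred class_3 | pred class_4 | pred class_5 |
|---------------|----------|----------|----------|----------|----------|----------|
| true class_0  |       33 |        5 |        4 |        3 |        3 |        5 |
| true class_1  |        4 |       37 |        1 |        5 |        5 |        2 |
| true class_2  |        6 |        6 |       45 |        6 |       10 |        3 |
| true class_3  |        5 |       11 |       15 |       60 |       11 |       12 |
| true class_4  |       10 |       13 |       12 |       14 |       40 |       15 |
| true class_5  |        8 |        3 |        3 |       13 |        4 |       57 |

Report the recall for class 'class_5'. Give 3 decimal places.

Treat 'class_5' as positive and all other classes as negative.
recall = TP/(TP+FN).
class_5: TP=57, FN=8+3+3+13+4=31 → 57/88 = 0.6477

0.648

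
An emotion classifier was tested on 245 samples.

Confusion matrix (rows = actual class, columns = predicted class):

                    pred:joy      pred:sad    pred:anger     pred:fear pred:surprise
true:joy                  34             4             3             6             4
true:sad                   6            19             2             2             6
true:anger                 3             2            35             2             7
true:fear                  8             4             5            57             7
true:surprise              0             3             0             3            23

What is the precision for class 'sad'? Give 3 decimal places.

Take TP from the diagonal, FP from the rest of the 'sad' prediction marginal, FN from the rest of the 'sad' actual marginal.
precision = TP/(TP+FP).
sad: TP=19, FP=4+2+4+3=13 → 19/32 = 0.5938

0.594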